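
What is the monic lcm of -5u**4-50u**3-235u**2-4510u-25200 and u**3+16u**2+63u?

u**5+10u**4+47u**3+902u**2+5040u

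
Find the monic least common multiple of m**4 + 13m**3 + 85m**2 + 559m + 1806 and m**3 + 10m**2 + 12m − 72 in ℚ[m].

m**6 + 17m**5 + 125m**4 + 743m**3 + 3022m**2 + 516m − 21672

Repeated division with remainder:
  m**4 + 13m**3 + 85m**2 + 559m + 1806 = (m + 3)(m**3 + 10m**2 + 12m − 72) + (43m**2 + 595m + 2022)
  m**3 + 10m**2 + 12m − 72 = ((1/43)m − 165/1849)(43m**2 + 595m + 2022) + ((33417/1849)m + 200502/1849)
  43m**2 + 595m + 2022 = ((79507/33417)m + 623113/33417)((33417/1849)m + 200502/1849) + (0)
Last nonzero remainder: (33417/1849)m + 200502/1849. Dividing through by 33417/1849 gives the monic gcd m + 6.
Then lcm(f, g) = f·g / gcd(f, g); expanding and making the result monic gives the answer.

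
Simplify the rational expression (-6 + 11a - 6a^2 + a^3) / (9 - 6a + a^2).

(2 - 3a + a^2)/(-3 + a)

By polynomial division,
  a^3 - 6a^2 + 11a - 6 = (a)(a^2 - 6a + 9) + (2a - 6)
  a^2 - 6a + 9 = ((1/2)a - 3/2)(2a - 6) + (0)
Last nonzero remainder: 2a - 6. Dividing through by 2 gives the monic gcd a - 3.
Cancel a - 3 from numerator and denominator to get the reduced form.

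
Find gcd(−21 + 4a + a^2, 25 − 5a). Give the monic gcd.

Euclidean algorithm in ℚ[a]:
  a^2 + 4a − 21 = (−(1/5)a − 9/5)(−5a + 25) + (24)
  −5a + 25 = (−(5/24)a + 25/24)(24) + (0)
The last nonzero remainder is the constant 24, so the polynomials are coprime and gcd = 1.

1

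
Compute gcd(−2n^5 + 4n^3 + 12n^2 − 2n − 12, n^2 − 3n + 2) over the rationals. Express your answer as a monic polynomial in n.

By polynomial division,
  −2n^5 + 4n^3 + 12n^2 − 2n − 12 = (−2n^3 − 6n^2 − 10n − 6)(n^2 − 3n + 2) + (0)
The last nonzero remainder n^2 − 3n + 2 is already monic.

n^2 − 3n + 2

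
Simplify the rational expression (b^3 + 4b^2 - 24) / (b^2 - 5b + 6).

Repeated division with remainder:
  b^3 + 4b^2 - 24 = (b + 9)(b^2 - 5b + 6) + (39b - 78)
  b^2 - 5b + 6 = ((1/39)b - 1/13)(39b - 78) + (0)
Last nonzero remainder: 39b - 78. Dividing through by 39 gives the monic gcd b - 2.
Cancel b - 2 from numerator and denominator to get the reduced form.

(b^2 + 6b + 12)/(b - 3)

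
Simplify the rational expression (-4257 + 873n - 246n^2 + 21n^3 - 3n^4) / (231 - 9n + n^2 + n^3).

(-129 + 3n - 3n^2)/(7 + n)

By polynomial division,
  -3n^4 + 21n^3 - 246n^2 + 873n - 4257 = (-3n + 24)(n^3 + n^2 - 9n + 231) + (-297n^2 + 1782n - 9801)
  n^3 + n^2 - 9n + 231 = (-(1/297)n - 7/297)(-297n^2 + 1782n - 9801) + (0)
Last nonzero remainder: -297n^2 + 1782n - 9801. Dividing through by -297 gives the monic gcd n^2 - 6n + 33.
Cancel n^2 - 6n + 33 from numerator and denominator to get the reduced form.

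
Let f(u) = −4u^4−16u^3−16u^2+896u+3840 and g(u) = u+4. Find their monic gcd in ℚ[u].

u+4

Apply the Euclidean algorithm:
  −4u^4−16u^3−16u^2+896u+3840 = (−4u^3−16u+960)(u+4) + (0)
The last nonzero remainder u+4 is already monic.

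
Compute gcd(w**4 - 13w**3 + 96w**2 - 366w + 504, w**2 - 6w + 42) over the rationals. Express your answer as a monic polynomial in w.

Apply the Euclidean algorithm:
  w**4 - 13w**3 + 96w**2 - 366w + 504 = (w**2 - 7w + 12)(w**2 - 6w + 42) + (0)
The last nonzero remainder w**2 - 6w + 42 is already monic.

w**2 - 6w + 42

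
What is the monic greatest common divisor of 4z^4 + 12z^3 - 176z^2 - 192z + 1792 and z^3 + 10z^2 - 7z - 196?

Repeated division with remainder:
  4z^4 + 12z^3 - 176z^2 - 192z + 1792 = (4z - 28)(z^3 + 10z^2 - 7z - 196) + (132z^2 + 396z - 3696)
  z^3 + 10z^2 - 7z - 196 = ((1/132)z + 7/132)(132z^2 + 396z - 3696) + (0)
Last nonzero remainder: 132z^2 + 396z - 3696. Dividing through by 132 gives the monic gcd z^2 + 3z - 28.

z^2 + 3z - 28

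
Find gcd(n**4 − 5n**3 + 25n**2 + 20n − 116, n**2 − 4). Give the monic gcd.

n**2 − 4

Repeated division with remainder:
  n**4 − 5n**3 + 25n**2 + 20n − 116 = (n**2 − 5n + 29)(n**2 − 4) + (0)
The last nonzero remainder n**2 − 4 is already monic.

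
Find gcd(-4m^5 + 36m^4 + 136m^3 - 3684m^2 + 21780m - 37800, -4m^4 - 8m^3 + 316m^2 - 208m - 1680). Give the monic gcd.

By polynomial division,
  -4m^5 + 36m^4 + 136m^3 - 3684m^2 + 21780m - 37800 = (m - 11)(-4m^4 - 8m^3 + 316m^2 - 208m - 1680) + (-268m^3 + 21172m - 56280)
  -4m^4 - 8m^3 + 316m^2 - 208m - 1680 = ((1/67)m + 2/67)(-268m^3 + 21172m - 56280) + (0)
Last nonzero remainder: -268m^3 + 21172m - 56280. Dividing through by -268 gives the monic gcd m^3 - 79m + 210.

m^3 - 79m + 210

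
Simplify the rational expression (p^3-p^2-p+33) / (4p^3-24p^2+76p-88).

(p+3)/(4p-8)

Apply the Euclidean algorithm:
  p^3-p^2-p+33 = (1/4)(4p^3-24p^2+76p-88) + (5p^2-20p+55)
  4p^3-24p^2+76p-88 = ((4/5)p-8/5)(5p^2-20p+55) + (0)
Last nonzero remainder: 5p^2-20p+55. Dividing through by 5 gives the monic gcd p^2-4p+11.
Cancel p^2-4p+11 from numerator and denominator to get the reduced form.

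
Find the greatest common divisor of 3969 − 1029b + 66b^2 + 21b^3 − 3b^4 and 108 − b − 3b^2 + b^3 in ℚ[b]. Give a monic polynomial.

Apply the Euclidean algorithm:
  −3b^4 + 21b^3 + 66b^2 − 1029b + 3969 = (−3b + 12)(b^3 − 3b^2 − b + 108) + (99b^2 − 693b + 2673)
  b^3 − 3b^2 − b + 108 = ((1/99)b + 4/99)(99b^2 − 693b + 2673) + (0)
Last nonzero remainder: 99b^2 − 693b + 2673. Dividing through by 99 gives the monic gcd b^2 − 7b + 27.

27 − 7b + b^2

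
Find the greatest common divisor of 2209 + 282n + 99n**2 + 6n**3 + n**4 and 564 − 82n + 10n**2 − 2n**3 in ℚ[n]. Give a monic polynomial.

47 + n + n**2

Repeated division with remainder:
  n**4 + 6n**3 + 99n**2 + 282n + 2209 = (−(1/2)n − 11/2)(−2n**3 + 10n**2 − 82n + 564) + (113n**2 + 113n + 5311)
  −2n**3 + 10n**2 − 82n + 564 = (−(2/113)n + 12/113)(113n**2 + 113n + 5311) + (0)
Last nonzero remainder: 113n**2 + 113n + 5311. Dividing through by 113 gives the monic gcd n**2 + n + 47.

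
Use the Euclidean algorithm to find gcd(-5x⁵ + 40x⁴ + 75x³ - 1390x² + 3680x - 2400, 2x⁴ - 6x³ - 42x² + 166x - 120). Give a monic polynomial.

x² - 5x + 4

Repeated division with remainder:
  -5x⁵ + 40x⁴ + 75x³ - 1390x² + 3680x - 2400 = (-(5/2)x + 25/2)(2x⁴ - 6x³ - 42x² + 166x - 120) + (45x³ - 450x² + 1305x - 900)
  2x⁴ - 6x³ - 42x² + 166x - 120 = ((2/45)x + 14/45)(45x³ - 450x² + 1305x - 900) + (40x² - 200x + 160)
  45x³ - 450x² + 1305x - 900 = ((9/8)x - 45/8)(40x² - 200x + 160) + (0)
Last nonzero remainder: 40x² - 200x + 160. Dividing through by 40 gives the monic gcd x² - 5x + 4.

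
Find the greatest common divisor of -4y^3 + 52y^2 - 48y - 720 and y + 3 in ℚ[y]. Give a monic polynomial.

By polynomial division,
  -4y^3 + 52y^2 - 48y - 720 = (-4y^2 + 64y - 240)(y + 3) + (0)
The last nonzero remainder y + 3 is already monic.

y + 3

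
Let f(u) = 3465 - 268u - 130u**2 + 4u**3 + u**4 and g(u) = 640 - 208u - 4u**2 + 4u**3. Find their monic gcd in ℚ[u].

-5 + u

Apply the Euclidean algorithm:
  u**4 + 4u**3 - 130u**2 - 268u + 3465 = ((1/4)u + 5/4)(4u**3 - 4u**2 - 208u + 640) + (-73u**2 - 168u + 2665)
  4u**3 - 4u**2 - 208u + 640 = (-(4/73)u + 964/5329)(-73u**2 - 168u + 2665) + (-(168300/5329)u + 841500/5329)
  -73u**2 - 168u + 2665 = ((389017/168300)u + 2840357/168300)(-(168300/5329)u + 841500/5329) + (0)
Last nonzero remainder: -(168300/5329)u + 841500/5329. Dividing through by -168300/5329 gives the monic gcd u - 5.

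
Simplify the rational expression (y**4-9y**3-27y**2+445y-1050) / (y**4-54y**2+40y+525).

Apply the Euclidean algorithm:
  y**4-9y**3-27y**2+445y-1050 = (y**4-54y**2+40y+525) + (-9y**3+27y**2+405y-1575)
  y**4-54y**2+40y+525 = (-(1/9)y-1/3)(-9y**3+27y**2+405y-1575) + (0)
Last nonzero remainder: -9y**3+27y**2+405y-1575. Dividing through by -9 gives the monic gcd y**3-3y**2-45y+175.
Cancel y**3-3y**2-45y+175 from numerator and denominator to get the reduced form.

(y-6)/(y+3)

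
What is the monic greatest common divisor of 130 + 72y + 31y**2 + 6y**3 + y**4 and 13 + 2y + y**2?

13 + 2y + y**2

By polynomial division,
  y**4 + 6y**3 + 31y**2 + 72y + 130 = (y**2 + 4y + 10)(y**2 + 2y + 13) + (0)
The last nonzero remainder y**2 + 2y + 13 is already monic.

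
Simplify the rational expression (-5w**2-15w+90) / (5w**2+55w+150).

By polynomial division,
  -5w**2-15w+90 = (-1)(5w**2+55w+150) + (40w+240)
  5w**2+55w+150 = ((1/8)w+5/8)(40w+240) + (0)
Last nonzero remainder: 40w+240. Dividing through by 40 gives the monic gcd w+6.
Cancel w+6 from numerator and denominator to get the reduced form.

(-w+3)/(w+5)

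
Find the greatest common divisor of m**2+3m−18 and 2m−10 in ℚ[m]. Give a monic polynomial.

Apply the Euclidean algorithm:
  m**2+3m−18 = ((1/2)m+4)(2m−10) + (22)
  2m−10 = ((1/11)m−5/11)(22) + (0)
The last nonzero remainder is the constant 22, so the polynomials are coprime and gcd = 1.

1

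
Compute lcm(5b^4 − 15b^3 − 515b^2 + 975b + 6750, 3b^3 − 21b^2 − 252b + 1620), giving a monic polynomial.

b^5 − 9b^4 − 85b^3 + 813b^2 + 180b − 8100

Repeated division with remainder:
  5b^4 − 15b^3 − 515b^2 + 975b + 6750 = ((5/3)b + 20/3)(3b^3 − 21b^2 − 252b + 1620) + (45b^2 − 45b − 4050)
  3b^3 − 21b^2 − 252b + 1620 = ((1/15)b − 2/5)(45b^2 − 45b − 4050) + (0)
Last nonzero remainder: 45b^2 − 45b − 4050. Dividing through by 45 gives the monic gcd b^2 − b − 90.
Then lcm(f, g) = f·g / gcd(f, g); expanding and making the result monic gives the answer.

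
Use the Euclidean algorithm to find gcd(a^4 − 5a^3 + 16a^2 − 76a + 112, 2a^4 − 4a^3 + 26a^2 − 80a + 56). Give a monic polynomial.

a^3 − a^2 + 12a − 28

Euclidean algorithm in ℚ[a]:
  a^4 − 5a^3 + 16a^2 − 76a + 112 = (1/2)(2a^4 − 4a^3 + 26a^2 − 80a + 56) + (−3a^3 + 3a^2 − 36a + 84)
  2a^4 − 4a^3 + 26a^2 − 80a + 56 = (−(2/3)a + 2/3)(−3a^3 + 3a^2 − 36a + 84) + (0)
Last nonzero remainder: −3a^3 + 3a^2 − 36a + 84. Dividing through by −3 gives the monic gcd a^3 − a^2 + 12a − 28.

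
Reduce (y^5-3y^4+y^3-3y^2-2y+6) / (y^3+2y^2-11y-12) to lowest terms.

(y^3-y^2+2y-2)/(y+4)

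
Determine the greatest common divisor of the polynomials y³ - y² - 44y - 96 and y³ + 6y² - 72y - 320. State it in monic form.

y² - 4y - 32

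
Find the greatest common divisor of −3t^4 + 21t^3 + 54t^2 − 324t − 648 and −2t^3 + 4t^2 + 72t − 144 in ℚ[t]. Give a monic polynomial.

Apply the Euclidean algorithm:
  −3t^4 + 21t^3 + 54t^2 − 324t − 648 = ((3/2)t − 15/2)(−2t^3 + 4t^2 + 72t − 144) + (−24t^2 + 432t − 1728)
  −2t^3 + 4t^2 + 72t − 144 = ((1/12)t + 4/3)(−24t^2 + 432t − 1728) + (−360t + 2160)
  −24t^2 + 432t − 1728 = ((1/15)t − 4/5)(−360t + 2160) + (0)
Last nonzero remainder: −360t + 2160. Dividing through by −360 gives the monic gcd t − 6.

t − 6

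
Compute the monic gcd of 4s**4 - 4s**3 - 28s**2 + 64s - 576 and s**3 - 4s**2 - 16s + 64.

s**2 - 16

Apply the Euclidean algorithm:
  4s**4 - 4s**3 - 28s**2 + 64s - 576 = (4s + 12)(s**3 - 4s**2 - 16s + 64) + (84s**2 - 1344)
  s**3 - 4s**2 - 16s + 64 = ((1/84)s - 1/21)(84s**2 - 1344) + (0)
Last nonzero remainder: 84s**2 - 1344. Dividing through by 84 gives the monic gcd s**2 - 16.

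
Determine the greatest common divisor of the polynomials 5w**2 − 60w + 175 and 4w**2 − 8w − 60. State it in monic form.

w − 5

Repeated division with remainder:
  5w**2 − 60w + 175 = (5/4)(4w**2 − 8w − 60) + (−50w + 250)
  4w**2 − 8w − 60 = (−(2/25)w − 6/25)(−50w + 250) + (0)
Last nonzero remainder: −50w + 250. Dividing through by −50 gives the monic gcd w − 5.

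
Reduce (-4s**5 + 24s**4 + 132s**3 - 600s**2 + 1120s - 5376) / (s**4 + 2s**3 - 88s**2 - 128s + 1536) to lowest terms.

(-4s**2 - 28)/(s + 8)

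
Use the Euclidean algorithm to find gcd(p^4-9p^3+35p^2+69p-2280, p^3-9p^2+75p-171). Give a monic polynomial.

Repeated division with remainder:
  p^4-9p^3+35p^2+69p-2280 = (p)(p^3-9p^2+75p-171) + (-40p^2+240p-2280)
  p^3-9p^2+75p-171 = (-(1/40)p+3/40)(-40p^2+240p-2280) + (0)
Last nonzero remainder: -40p^2+240p-2280. Dividing through by -40 gives the monic gcd p^2-6p+57.

p^2-6p+57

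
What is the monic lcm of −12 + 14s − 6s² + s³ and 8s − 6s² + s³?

By polynomial division,
  s³ − 6s² + 14s − 12 = (s³ − 6s² + 8s) + (6s − 12)
  s³ − 6s² + 8s = ((1/6)s² − (2/3)s)(6s − 12) + (0)
Last nonzero remainder: 6s − 12. Dividing through by 6 gives the monic gcd s − 2.
Then lcm(f, g) = f·g / gcd(f, g); expanding and making the result monic gives the answer.

48s − 68s² + 38s³ − 10s⁴ + s⁵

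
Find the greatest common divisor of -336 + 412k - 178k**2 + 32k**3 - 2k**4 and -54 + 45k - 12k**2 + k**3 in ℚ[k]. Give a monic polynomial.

-3 + k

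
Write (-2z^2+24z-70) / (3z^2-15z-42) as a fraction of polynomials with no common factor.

(-2z+10)/(3z+6)

By polynomial division,
  -2z^2+24z-70 = (-2/3)(3z^2-15z-42) + (14z-98)
  3z^2-15z-42 = ((3/14)z+3/7)(14z-98) + (0)
Last nonzero remainder: 14z-98. Dividing through by 14 gives the monic gcd z-7.
Cancel z-7 from numerator and denominator to get the reduced form.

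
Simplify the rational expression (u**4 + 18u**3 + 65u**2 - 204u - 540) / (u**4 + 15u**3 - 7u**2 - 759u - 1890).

(u**2 - u - 6)/(u**2 - 4u - 21)

By polynomial division,
  u**4 + 18u**3 + 65u**2 - 204u - 540 = (u**4 + 15u**3 - 7u**2 - 759u - 1890) + (3u**3 + 72u**2 + 555u + 1350)
  u**4 + 15u**3 - 7u**2 - 759u - 1890 = ((1/3)u - 3)(3u**3 + 72u**2 + 555u + 1350) + (24u**2 + 456u + 2160)
  3u**3 + 72u**2 + 555u + 1350 = ((1/8)u + 5/8)(24u**2 + 456u + 2160) + (0)
Last nonzero remainder: 24u**2 + 456u + 2160. Dividing through by 24 gives the monic gcd u**2 + 19u + 90.
Cancel u**2 + 19u + 90 from numerator and denominator to get the reduced form.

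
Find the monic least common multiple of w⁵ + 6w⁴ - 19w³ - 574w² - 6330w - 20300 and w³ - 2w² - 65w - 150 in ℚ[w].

w⁶ + 9w⁵ - w⁴ - 631w³ - 8052w² - 39290w - 60900

By polynomial division,
  w⁵ + 6w⁴ - 19w³ - 574w² - 6330w - 20300 = (w² + 8w + 62)(w³ - 2w² - 65w - 150) + (220w² - 1100w - 11000)
  w³ - 2w² - 65w - 150 = ((1/220)w + 3/220)(220w² - 1100w - 11000) + (0)
Last nonzero remainder: 220w² - 1100w - 11000. Dividing through by 220 gives the monic gcd w² - 5w - 50.
Then lcm(f, g) = f·g / gcd(f, g); expanding and making the result monic gives the answer.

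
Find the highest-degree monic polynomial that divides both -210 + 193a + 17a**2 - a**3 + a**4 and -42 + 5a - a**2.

42 - 5a + a**2

Repeated division with remainder:
  a**4 - a**3 + 17a**2 + 193a - 210 = (-a**2 - 4a + 5)(-a**2 + 5a - 42) + (0)
Last nonzero remainder: -a**2 + 5a - 42. Dividing through by -1 gives the monic gcd a**2 - 5a + 42.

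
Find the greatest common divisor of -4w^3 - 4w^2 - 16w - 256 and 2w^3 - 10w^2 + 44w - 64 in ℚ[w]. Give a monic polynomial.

w^2 - 3w + 16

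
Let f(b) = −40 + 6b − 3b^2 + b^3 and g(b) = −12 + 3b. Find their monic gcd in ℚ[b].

−4 + b

By polynomial division,
  b^3 − 3b^2 + 6b − 40 = ((1/3)b^2 + (1/3)b + 10/3)(3b − 12) + (0)
Last nonzero remainder: 3b − 12. Dividing through by 3 gives the monic gcd b − 4.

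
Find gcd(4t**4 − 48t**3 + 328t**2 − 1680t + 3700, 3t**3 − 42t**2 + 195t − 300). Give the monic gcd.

By polynomial division,
  4t**4 − 48t**3 + 328t**2 − 1680t + 3700 = ((4/3)t + 8/3)(3t**3 − 42t**2 + 195t − 300) + (180t**2 − 1800t + 4500)
  3t**3 − 42t**2 + 195t − 300 = ((1/60)t − 1/15)(180t**2 − 1800t + 4500) + (0)
Last nonzero remainder: 180t**2 − 1800t + 4500. Dividing through by 180 gives the monic gcd t**2 − 10t + 25.

t**2 − 10t + 25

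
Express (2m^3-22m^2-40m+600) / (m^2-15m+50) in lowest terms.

By polynomial division,
  2m^3-22m^2-40m+600 = (2m+8)(m^2-15m+50) + (-20m+200)
  m^2-15m+50 = (-(1/20)m+1/4)(-20m+200) + (0)
Last nonzero remainder: -20m+200. Dividing through by -20 gives the monic gcd m-10.
Cancel m-10 from numerator and denominator to get the reduced form.

(2m^2-2m-60)/(m-5)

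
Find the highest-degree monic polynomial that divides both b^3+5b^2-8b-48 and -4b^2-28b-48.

b+4

Repeated division with remainder:
  b^3+5b^2-8b-48 = (-(1/4)b+1/2)(-4b^2-28b-48) + (-6b-24)
  -4b^2-28b-48 = ((2/3)b+2)(-6b-24) + (0)
Last nonzero remainder: -6b-24. Dividing through by -6 gives the monic gcd b+4.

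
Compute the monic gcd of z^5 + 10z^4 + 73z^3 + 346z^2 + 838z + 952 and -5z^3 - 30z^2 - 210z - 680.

z^3 + 6z^2 + 42z + 136

Apply the Euclidean algorithm:
  z^5 + 10z^4 + 73z^3 + 346z^2 + 838z + 952 = (-(1/5)z^2 - (4/5)z - 7/5)(-5z^3 - 30z^2 - 210z - 680) + (0)
Last nonzero remainder: -5z^3 - 30z^2 - 210z - 680. Dividing through by -5 gives the monic gcd z^3 + 6z^2 + 42z + 136.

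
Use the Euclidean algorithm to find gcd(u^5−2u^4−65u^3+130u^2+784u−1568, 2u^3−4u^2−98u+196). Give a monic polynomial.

Repeated division with remainder:
  u^5−2u^4−65u^3+130u^2+784u−1568 = ((1/2)u^2−8)(2u^3−4u^2−98u+196) + (0)
Last nonzero remainder: 2u^3−4u^2−98u+196. Dividing through by 2 gives the monic gcd u^3−2u^2−49u+98.

u^3−2u^2−49u+98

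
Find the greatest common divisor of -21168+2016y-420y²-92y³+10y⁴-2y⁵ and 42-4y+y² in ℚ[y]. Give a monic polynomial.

Apply the Euclidean algorithm:
  -2y⁵+10y⁴-92y³-420y²+2016y-21168 = (-2y³+2y²-504)(y²-4y+42) + (0)
The last nonzero remainder y²-4y+42 is already monic.

42-4y+y²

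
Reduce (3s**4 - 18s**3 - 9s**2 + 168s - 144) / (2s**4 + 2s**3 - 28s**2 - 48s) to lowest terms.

(3s**2 - 15s + 12)/(2s**2 + 4s)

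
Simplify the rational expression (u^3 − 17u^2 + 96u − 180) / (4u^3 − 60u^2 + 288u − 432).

(u − 5)/(4u − 12)

Apply the Euclidean algorithm:
  u^3 − 17u^2 + 96u − 180 = (1/4)(4u^3 − 60u^2 + 288u − 432) + (−2u^2 + 24u − 72)
  4u^3 − 60u^2 + 288u − 432 = (−2u + 6)(−2u^2 + 24u − 72) + (0)
Last nonzero remainder: −2u^2 + 24u − 72. Dividing through by −2 gives the monic gcd u^2 − 12u + 36.
Cancel u^2 − 12u + 36 from numerator and denominator to get the reduced form.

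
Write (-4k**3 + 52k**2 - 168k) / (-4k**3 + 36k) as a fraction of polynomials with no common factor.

(k**2 - 13k + 42)/(k**2 - 9)

Repeated division with remainder:
  -4k**3 + 52k**2 - 168k = (-4k**3 + 36k) + (52k**2 - 204k)
  -4k**3 + 36k = (-(1/13)k - 51/169)(52k**2 - 204k) + (-(4320/169)k)
  52k**2 - 204k = (-(2197/1080)k + 2873/360)(-(4320/169)k) + (0)
Last nonzero remainder: -(4320/169)k. Dividing through by -4320/169 gives the monic gcd k.
Cancel k from numerator and denominator to get the reduced form.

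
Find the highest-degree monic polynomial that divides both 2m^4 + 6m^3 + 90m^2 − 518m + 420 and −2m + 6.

m − 3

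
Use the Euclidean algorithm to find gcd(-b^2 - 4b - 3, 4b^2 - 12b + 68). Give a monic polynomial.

1

Apply the Euclidean algorithm:
  -b^2 - 4b - 3 = (-1/4)(4b^2 - 12b + 68) + (-7b + 14)
  4b^2 - 12b + 68 = (-(4/7)b + 4/7)(-7b + 14) + (60)
  -7b + 14 = (-(7/60)b + 7/30)(60) + (0)
The last nonzero remainder is the constant 60, so the polynomials are coprime and gcd = 1.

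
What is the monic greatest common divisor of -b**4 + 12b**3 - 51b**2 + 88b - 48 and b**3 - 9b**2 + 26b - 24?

b**2 - 7b + 12

Repeated division with remainder:
  -b**4 + 12b**3 - 51b**2 + 88b - 48 = (-b + 3)(b**3 - 9b**2 + 26b - 24) + (2b**2 - 14b + 24)
  b**3 - 9b**2 + 26b - 24 = ((1/2)b - 1)(2b**2 - 14b + 24) + (0)
Last nonzero remainder: 2b**2 - 14b + 24. Dividing through by 2 gives the monic gcd b**2 - 7b + 12.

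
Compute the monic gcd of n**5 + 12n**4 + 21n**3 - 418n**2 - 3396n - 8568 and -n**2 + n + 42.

Apply the Euclidean algorithm:
  n**5 + 12n**4 + 21n**3 - 418n**2 - 3396n - 8568 = (-n**3 - 13n**2 - 76n - 204)(-n**2 + n + 42) + (0)
Last nonzero remainder: -n**2 + n + 42. Dividing through by -1 gives the monic gcd n**2 - n - 42.

n**2 - n - 42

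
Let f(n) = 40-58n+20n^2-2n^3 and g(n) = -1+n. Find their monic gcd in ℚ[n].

Apply the Euclidean algorithm:
  -2n^3+20n^2-58n+40 = (-2n^2+18n-40)(n-1) + (0)
The last nonzero remainder n-1 is already monic.

-1+n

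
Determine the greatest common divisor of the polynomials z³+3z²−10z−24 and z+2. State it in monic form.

Euclidean algorithm in ℚ[z]:
  z³+3z²−10z−24 = (z²+z−12)(z+2) + (0)
The last nonzero remainder z+2 is already monic.

z+2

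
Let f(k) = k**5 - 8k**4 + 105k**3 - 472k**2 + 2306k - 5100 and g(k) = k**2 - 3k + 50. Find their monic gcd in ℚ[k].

k**2 - 3k + 50

Apply the Euclidean algorithm:
  k**5 - 8k**4 + 105k**3 - 472k**2 + 2306k - 5100 = (k**3 - 5k**2 + 40k - 102)(k**2 - 3k + 50) + (0)
The last nonzero remainder k**2 - 3k + 50 is already monic.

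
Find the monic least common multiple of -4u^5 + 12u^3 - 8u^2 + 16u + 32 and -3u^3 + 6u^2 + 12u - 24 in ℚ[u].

u^6 - 2u^5 - 3u^4 + 8u^3 - 8u^2 + 16

Repeated division with remainder:
  -4u^5 + 12u^3 - 8u^2 + 16u + 32 = ((4/3)u^2 + (8/3)u + 20/3)(-3u^3 + 6u^2 + 12u - 24) + (-48u^2 + 192)
  -3u^3 + 6u^2 + 12u - 24 = ((1/16)u - 1/8)(-48u^2 + 192) + (0)
Last nonzero remainder: -48u^2 + 192. Dividing through by -48 gives the monic gcd u^2 - 4.
Then lcm(f, g) = f·g / gcd(f, g); expanding and making the result monic gives the answer.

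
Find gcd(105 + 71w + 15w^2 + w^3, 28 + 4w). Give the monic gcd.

By polynomial division,
  w^3 + 15w^2 + 71w + 105 = ((1/4)w^2 + 2w + 15/4)(4w + 28) + (0)
Last nonzero remainder: 4w + 28. Dividing through by 4 gives the monic gcd w + 7.

7 + w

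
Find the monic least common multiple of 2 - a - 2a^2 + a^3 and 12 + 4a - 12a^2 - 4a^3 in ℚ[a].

6 - a - 7a^2 + a^3 + a^4

Apply the Euclidean algorithm:
  a^3 - 2a^2 - a + 2 = (-1/4)(-4a^3 - 12a^2 + 4a + 12) + (-5a^2 + 5)
  -4a^3 - 12a^2 + 4a + 12 = ((4/5)a + 12/5)(-5a^2 + 5) + (0)
Last nonzero remainder: -5a^2 + 5. Dividing through by -5 gives the monic gcd a^2 - 1.
Then lcm(f, g) = f·g / gcd(f, g); expanding and making the result monic gives the answer.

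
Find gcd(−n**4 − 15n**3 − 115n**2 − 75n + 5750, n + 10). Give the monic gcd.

By polynomial division,
  −n**4 − 15n**3 − 115n**2 − 75n + 5750 = (−n**3 − 5n**2 − 65n + 575)(n + 10) + (0)
The last nonzero remainder n + 10 is already monic.

n + 10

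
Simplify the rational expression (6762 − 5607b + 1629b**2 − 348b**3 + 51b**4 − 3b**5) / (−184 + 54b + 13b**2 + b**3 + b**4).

(−147 + 42b − 3b**2)/(4 + b)

Euclidean algorithm in ℚ[b]:
  −3b**5 + 51b**4 − 348b**3 + 1629b**2 − 5607b + 6762 = (−3b + 54)(b**4 + b**3 + 13b**2 + 54b − 184) + (−363b**3 + 1089b**2 − 9075b + 16698)
  b**4 + b**3 + 13b**2 + 54b − 184 = (−(1/363)b − 4/363)(−363b**3 + 1089b**2 − 9075b + 16698) + (0)
Last nonzero remainder: −363b**3 + 1089b**2 − 9075b + 16698. Dividing through by −363 gives the monic gcd b**3 − 3b**2 + 25b − 46.
Cancel b**3 − 3b**2 + 25b − 46 from numerator and denominator to get the reduced form.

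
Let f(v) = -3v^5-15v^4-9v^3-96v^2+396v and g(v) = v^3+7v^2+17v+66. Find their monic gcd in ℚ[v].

By polynomial division,
  -3v^5-15v^4-9v^3-96v^2+396v = (-3v^2+6v)(v^3+7v^2+17v+66) + (0)
The last nonzero remainder v^3+7v^2+17v+66 is already monic.

v^3+7v^2+17v+66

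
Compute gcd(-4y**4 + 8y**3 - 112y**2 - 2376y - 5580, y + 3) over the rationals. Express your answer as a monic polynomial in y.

y + 3

By polynomial division,
  -4y**4 + 8y**3 - 112y**2 - 2376y - 5580 = (-4y**3 + 20y**2 - 172y - 1860)(y + 3) + (0)
The last nonzero remainder y + 3 is already monic.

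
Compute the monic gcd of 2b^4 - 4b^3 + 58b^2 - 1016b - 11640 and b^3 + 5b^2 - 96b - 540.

b^2 - 4b - 60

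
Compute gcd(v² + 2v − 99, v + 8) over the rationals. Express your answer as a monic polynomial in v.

1

Euclidean algorithm in ℚ[v]:
  v² + 2v − 99 = (v − 6)(v + 8) + (−51)
  v + 8 = (−(1/51)v − 8/51)(−51) + (0)
The last nonzero remainder is the constant −51, so the polynomials are coprime and gcd = 1.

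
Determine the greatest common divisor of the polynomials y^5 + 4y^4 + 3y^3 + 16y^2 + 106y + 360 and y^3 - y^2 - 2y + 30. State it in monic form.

y^2 - 4y + 10

By polynomial division,
  y^5 + 4y^4 + 3y^3 + 16y^2 + 106y + 360 = (y^2 + 5y + 10)(y^3 - y^2 - 2y + 30) + (6y^2 - 24y + 60)
  y^3 - y^2 - 2y + 30 = ((1/6)y + 1/2)(6y^2 - 24y + 60) + (0)
Last nonzero remainder: 6y^2 - 24y + 60. Dividing through by 6 gives the monic gcd y^2 - 4y + 10.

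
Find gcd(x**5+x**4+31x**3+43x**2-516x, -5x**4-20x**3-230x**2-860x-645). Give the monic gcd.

x**2+43

By polynomial division,
  x**5+x**4+31x**3+43x**2-516x = (-(1/5)x+3/5)(-5x**4-20x**3-230x**2-860x-645) + (-3x**3+9x**2-129x+387)
  -5x**4-20x**3-230x**2-860x-645 = ((5/3)x+35/3)(-3x**3+9x**2-129x+387) + (-120x**2-5160)
  -3x**3+9x**2-129x+387 = ((1/40)x-3/40)(-120x**2-5160) + (0)
Last nonzero remainder: -120x**2-5160. Dividing through by -120 gives the monic gcd x**2+43.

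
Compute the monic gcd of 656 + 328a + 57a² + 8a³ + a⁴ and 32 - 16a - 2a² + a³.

Apply the Euclidean algorithm:
  a⁴ + 8a³ + 57a² + 328a + 656 = (a + 10)(a³ - 2a² - 16a + 32) + (93a² + 456a + 336)
  a³ - 2a² - 16a + 32 = ((1/93)a - 214/2883)(93a² + 456a + 336) + ((13680/961)a + 54720/961)
  93a² + 456a + 336 = ((29791/4560)a + 6727/1140)((13680/961)a + 54720/961) + (0)
Last nonzero remainder: (13680/961)a + 54720/961. Dividing through by 13680/961 gives the monic gcd a + 4.

4 + a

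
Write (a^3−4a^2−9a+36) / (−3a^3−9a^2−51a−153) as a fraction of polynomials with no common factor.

Apply the Euclidean algorithm:
  a^3−4a^2−9a+36 = (−1/3)(−3a^3−9a^2−51a−153) + (−7a^2−26a−15)
  −3a^3−9a^2−51a−153 = ((3/7)a−15/49)(−7a^2−26a−15) + (−(2574/49)a−7722/49)
  −7a^2−26a−15 = ((343/2574)a+245/2574)(−(2574/49)a−7722/49) + (0)
Last nonzero remainder: −(2574/49)a−7722/49. Dividing through by −2574/49 gives the monic gcd a+3.
Cancel a+3 from numerator and denominator to get the reduced form.

(−a^2+7a−12)/(3a^2+51)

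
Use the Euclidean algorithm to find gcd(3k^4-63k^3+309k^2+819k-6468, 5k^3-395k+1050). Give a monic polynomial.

Euclidean algorithm in ℚ[k]:
  3k^4-63k^3+309k^2+819k-6468 = ((3/5)k-63/5)(5k^3-395k+1050) + (546k^2-4788k+6762)
  5k^3-395k+1050 = ((5/546)k+95/1183)(546k^2-4788k+6762) + (-(12240/169)k+85680/169)
  546k^2-4788k+6762 = (-(15379/2040)k+27209/2040)(-(12240/169)k+85680/169) + (0)
Last nonzero remainder: -(12240/169)k+85680/169. Dividing through by -12240/169 gives the monic gcd k-7.

k-7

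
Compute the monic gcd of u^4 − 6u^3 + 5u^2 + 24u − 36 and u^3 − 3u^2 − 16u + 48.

u − 3

By polynomial division,
  u^4 − 6u^3 + 5u^2 + 24u − 36 = (u − 3)(u^3 − 3u^2 − 16u + 48) + (12u^2 − 72u + 108)
  u^3 − 3u^2 − 16u + 48 = ((1/12)u + 1/4)(12u^2 − 72u + 108) + (−7u + 21)
  12u^2 − 72u + 108 = (−(12/7)u + 36/7)(−7u + 21) + (0)
Last nonzero remainder: −7u + 21. Dividing through by −7 gives the monic gcd u − 3.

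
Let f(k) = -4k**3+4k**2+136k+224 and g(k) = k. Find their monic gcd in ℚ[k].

1

Repeated division with remainder:
  -4k**3+4k**2+136k+224 = (-4k**2+4k+136)(k) + (224)
  k = ((1/224)k)(224) + (0)
The last nonzero remainder is the constant 224, so the polynomials are coprime and gcd = 1.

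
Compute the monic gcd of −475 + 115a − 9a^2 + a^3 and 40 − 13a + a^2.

−5 + a

Repeated division with remainder:
  a^3 − 9a^2 + 115a − 475 = (a + 4)(a^2 − 13a + 40) + (127a − 635)
  a^2 − 13a + 40 = ((1/127)a − 8/127)(127a − 635) + (0)
Last nonzero remainder: 127a − 635. Dividing through by 127 gives the monic gcd a − 5.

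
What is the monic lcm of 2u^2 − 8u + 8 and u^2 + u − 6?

Repeated division with remainder:
  2u^2 − 8u + 8 = (2)(u^2 + u − 6) + (−10u + 20)
  u^2 + u − 6 = (−(1/10)u − 3/10)(−10u + 20) + (0)
Last nonzero remainder: −10u + 20. Dividing through by −10 gives the monic gcd u − 2.
Then lcm(f, g) = f·g / gcd(f, g); expanding and making the result monic gives the answer.

u^3 − u^2 − 8u + 12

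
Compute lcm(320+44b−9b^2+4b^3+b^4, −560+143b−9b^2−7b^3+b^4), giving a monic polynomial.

−2240+12b+107b^2−37b^3−3b^4+b^5

Euclidean algorithm in ℚ[b]:
  b^4+4b^3−9b^2+44b+320 = (b^4−7b^3−9b^2+143b−560) + (11b^3−99b+880)
  b^4−7b^3−9b^2+143b−560 = ((1/11)b−7/11)(11b^3−99b+880) + (0)
Last nonzero remainder: 11b^3−99b+880. Dividing through by 11 gives the monic gcd b^3−9b+80.
Then lcm(f, g) = f·g / gcd(f, g); expanding and making the result monic gives the answer.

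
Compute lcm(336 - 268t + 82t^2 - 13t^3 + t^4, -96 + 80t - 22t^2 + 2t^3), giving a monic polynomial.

-1344 + 1408t - 596t^2 + 134t^3 - 17t^4 + t^5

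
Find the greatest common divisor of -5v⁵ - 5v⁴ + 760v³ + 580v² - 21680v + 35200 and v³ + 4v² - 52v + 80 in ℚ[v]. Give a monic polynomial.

Apply the Euclidean algorithm:
  -5v⁵ - 5v⁴ + 760v³ + 580v² - 21680v + 35200 = (-5v² + 15v + 440)(v³ + 4v² - 52v + 80) + (0)
The last nonzero remainder v³ + 4v² - 52v + 80 is already monic.

v³ + 4v² - 52v + 80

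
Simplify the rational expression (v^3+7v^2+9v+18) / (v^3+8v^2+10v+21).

Euclidean algorithm in ℚ[v]:
  v^3+7v^2+9v+18 = (v^3+8v^2+10v+21) + (-v^2-v-3)
  v^3+8v^2+10v+21 = (-v-7)(-v^2-v-3) + (0)
Last nonzero remainder: -v^2-v-3. Dividing through by -1 gives the monic gcd v^2+v+3.
Cancel v^2+v+3 from numerator and denominator to get the reduced form.

(v+6)/(v+7)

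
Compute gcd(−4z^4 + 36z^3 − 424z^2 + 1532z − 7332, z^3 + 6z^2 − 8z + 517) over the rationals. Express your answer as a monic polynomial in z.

z^2 − 5z + 47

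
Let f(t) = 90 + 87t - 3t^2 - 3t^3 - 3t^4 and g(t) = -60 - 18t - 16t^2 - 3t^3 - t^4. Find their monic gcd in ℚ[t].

10 + 3t + t^2

Euclidean algorithm in ℚ[t]:
  -3t^4 - 3t^3 - 3t^2 + 87t + 90 = (3)(-t^4 - 3t^3 - 16t^2 - 18t - 60) + (6t^3 + 45t^2 + 141t + 270)
  -t^4 - 3t^3 - 16t^2 - 18t - 60 = (-(1/6)t + 3/4)(6t^3 + 45t^2 + 141t + 270) + (-(105/4)t^2 - (315/4)t - 525/2)
  6t^3 + 45t^2 + 141t + 270 = (-(8/35)t - 36/35)(-(105/4)t^2 - (315/4)t - 525/2) + (0)
Last nonzero remainder: -(105/4)t^2 - (315/4)t - 525/2. Dividing through by -105/4 gives the monic gcd t^2 + 3t + 10.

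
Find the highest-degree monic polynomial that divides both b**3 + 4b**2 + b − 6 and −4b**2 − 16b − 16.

By polynomial division,
  b**3 + 4b**2 + b − 6 = (−(1/4)b)(−4b**2 − 16b − 16) + (−3b − 6)
  −4b**2 − 16b − 16 = ((4/3)b + 8/3)(−3b − 6) + (0)
Last nonzero remainder: −3b − 6. Dividing through by −3 gives the monic gcd b + 2.

b + 2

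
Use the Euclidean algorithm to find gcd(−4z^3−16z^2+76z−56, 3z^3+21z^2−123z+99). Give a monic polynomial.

z−1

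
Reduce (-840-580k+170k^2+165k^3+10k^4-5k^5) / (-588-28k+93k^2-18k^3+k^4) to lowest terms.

(60+20k-15k^2-5k^3)/(42-13k+k^2)

Euclidean algorithm in ℚ[k]:
  -5k^5+10k^4+165k^3+170k^2-580k-840 = (-5k-80)(k^4-18k^3+93k^2-28k-588) + (-810k^3+7470k^2-5760k-47880)
  k^4-18k^3+93k^2-28k-588 = (-(1/810)k+79/7290)(-810k^3+7470k^2-5760k-47880) + ((400/81)k^2-(2000/81)k-5600/81)
  -810k^3+7470k^2-5760k-47880 = (-(6561/40)k+13851/20)((400/81)k^2-(2000/81)k-5600/81) + (0)
Last nonzero remainder: (400/81)k^2-(2000/81)k-5600/81. Dividing through by 400/81 gives the monic gcd k^2-5k-14.
Cancel k^2-5k-14 from numerator and denominator to get the reduced form.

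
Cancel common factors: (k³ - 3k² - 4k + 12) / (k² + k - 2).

(k² - 5k + 6)/(k - 1)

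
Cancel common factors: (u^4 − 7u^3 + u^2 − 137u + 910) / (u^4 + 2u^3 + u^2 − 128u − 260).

(u − 7)/(u + 2)

Apply the Euclidean algorithm:
  u^4 − 7u^3 + u^2 − 137u + 910 = (u^4 + 2u^3 + u^2 − 128u − 260) + (−9u^3 − 9u + 1170)
  u^4 + 2u^3 + u^2 − 128u − 260 = (−(1/9)u − 2/9)(−9u^3 − 9u + 1170) + (0)
Last nonzero remainder: −9u^3 − 9u + 1170. Dividing through by −9 gives the monic gcd u^3 + u − 130.
Cancel u^3 + u − 130 from numerator and denominator to get the reduced form.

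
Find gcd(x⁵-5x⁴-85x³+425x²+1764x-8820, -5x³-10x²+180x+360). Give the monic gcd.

x²-36

Apply the Euclidean algorithm:
  x⁵-5x⁴-85x³+425x²+1764x-8820 = (-(1/5)x²+(7/5)x+7)(-5x³-10x²+180x+360) + (315x²-11340)
  -5x³-10x²+180x+360 = (-(1/63)x-2/63)(315x²-11340) + (0)
Last nonzero remainder: 315x²-11340. Dividing through by 315 gives the monic gcd x²-36.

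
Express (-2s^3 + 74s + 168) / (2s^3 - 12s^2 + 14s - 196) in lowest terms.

(-s^2 - 7s - 12)/(s^2 + s + 14)

By polynomial division,
  -2s^3 + 74s + 168 = (-1)(2s^3 - 12s^2 + 14s - 196) + (-12s^2 + 88s - 28)
  2s^3 - 12s^2 + 14s - 196 = (-(1/6)s - 2/9)(-12s^2 + 88s - 28) + ((260/9)s - 1820/9)
  -12s^2 + 88s - 28 = (-(27/65)s + 9/65)((260/9)s - 1820/9) + (0)
Last nonzero remainder: (260/9)s - 1820/9. Dividing through by 260/9 gives the monic gcd s - 7.
Cancel s - 7 from numerator and denominator to get the reduced form.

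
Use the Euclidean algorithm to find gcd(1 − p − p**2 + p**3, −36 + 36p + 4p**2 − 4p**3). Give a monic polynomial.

Repeated division with remainder:
  p**3 − p**2 − p + 1 = (−1/4)(−4p**3 + 4p**2 + 36p − 36) + (8p − 8)
  −4p**3 + 4p**2 + 36p − 36 = (−(1/2)p**2 + 9/2)(8p − 8) + (0)
Last nonzero remainder: 8p − 8. Dividing through by 8 gives the monic gcd p − 1.

−1 + p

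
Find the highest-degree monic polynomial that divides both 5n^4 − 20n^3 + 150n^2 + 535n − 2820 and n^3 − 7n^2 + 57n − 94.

Apply the Euclidean algorithm:
  5n^4 − 20n^3 + 150n^2 + 535n − 2820 = (5n + 15)(n^3 − 7n^2 + 57n − 94) + (−30n^2 + 150n − 1410)
  n^3 − 7n^2 + 57n − 94 = (−(1/30)n + 1/15)(−30n^2 + 150n − 1410) + (0)
Last nonzero remainder: −30n^2 + 150n − 1410. Dividing through by −30 gives the monic gcd n^2 − 5n + 47.

n^2 − 5n + 47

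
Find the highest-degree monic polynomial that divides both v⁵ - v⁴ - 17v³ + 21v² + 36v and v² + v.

Repeated division with remainder:
  v⁵ - v⁴ - 17v³ + 21v² + 36v = (v³ - 2v² - 15v + 36)(v² + v) + (0)
The last nonzero remainder v² + v is already monic.

v² + v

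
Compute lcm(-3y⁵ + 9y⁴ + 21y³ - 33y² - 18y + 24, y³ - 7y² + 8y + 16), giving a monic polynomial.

y⁶ - 7y⁵ + 5y⁴ + 39y³ - 38y² - 32y + 32

By polynomial division,
  -3y⁵ + 9y⁴ + 21y³ - 33y² - 18y + 24 = (-3y² - 12y - 39)(y³ - 7y² + 8y + 16) + (-162y² + 486y + 648)
  y³ - 7y² + 8y + 16 = (-(1/162)y + 2/81)(-162y² + 486y + 648) + (0)
Last nonzero remainder: -162y² + 486y + 648. Dividing through by -162 gives the monic gcd y² - 3y - 4.
Then lcm(f, g) = f·g / gcd(f, g); expanding and making the result monic gives the answer.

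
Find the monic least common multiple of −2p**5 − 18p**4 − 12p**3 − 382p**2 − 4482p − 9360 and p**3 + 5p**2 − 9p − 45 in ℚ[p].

p**6 + 6p**5 − 21p**4 + 173p**3 + 1668p**2 − 2043p − 14040

Apply the Euclidean algorithm:
  −2p**5 − 18p**4 − 12p**3 − 382p**2 − 4482p − 9360 = (−2p**2 − 8p + 10)(p**3 + 5p**2 − 9p − 45) + (−594p**2 − 4752p − 8910)
  p**3 + 5p**2 − 9p − 45 = (−(1/594)p + 1/198)(−594p**2 − 4752p − 8910) + (0)
Last nonzero remainder: −594p**2 − 4752p − 8910. Dividing through by −594 gives the monic gcd p**2 + 8p + 15.
Then lcm(f, g) = f·g / gcd(f, g); expanding and making the result monic gives the answer.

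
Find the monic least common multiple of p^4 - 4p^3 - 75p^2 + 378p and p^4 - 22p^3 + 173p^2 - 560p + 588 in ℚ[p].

p^6 - 13p^5 - 25p^4 + 997p^3 - 4452p^2 + 5292p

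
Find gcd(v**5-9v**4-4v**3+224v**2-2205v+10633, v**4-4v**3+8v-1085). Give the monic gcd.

Apply the Euclidean algorithm:
  v**5-9v**4-4v**3+224v**2-2205v+10633 = (v-5)(v**4-4v**3+8v-1085) + (-24v**3+216v**2-1080v+5208)
  v**4-4v**3+8v-1085 = (-(1/24)v-5/24)(-24v**3+216v**2-1080v+5208) + (0)
Last nonzero remainder: -24v**3+216v**2-1080v+5208. Dividing through by -24 gives the monic gcd v**3-9v**2+45v-217.

v**3-9v**2+45v-217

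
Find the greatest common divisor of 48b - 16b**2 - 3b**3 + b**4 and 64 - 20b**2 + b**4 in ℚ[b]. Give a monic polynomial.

-16 + b**2

Repeated division with remainder:
  b**4 - 3b**3 - 16b**2 + 48b = (b**4 - 20b**2 + 64) + (-3b**3 + 4b**2 + 48b - 64)
  b**4 - 20b**2 + 64 = (-(1/3)b - 4/9)(-3b**3 + 4b**2 + 48b - 64) + (-(20/9)b**2 + 320/9)
  -3b**3 + 4b**2 + 48b - 64 = ((27/20)b - 9/5)(-(20/9)b**2 + 320/9) + (0)
Last nonzero remainder: -(20/9)b**2 + 320/9. Dividing through by -20/9 gives the monic gcd b**2 - 16.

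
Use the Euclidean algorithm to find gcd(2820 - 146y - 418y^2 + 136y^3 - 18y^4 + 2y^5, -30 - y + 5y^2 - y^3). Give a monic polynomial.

Apply the Euclidean algorithm:
  2y^5 - 18y^4 + 136y^3 - 418y^2 - 146y + 2820 = (-2y^2 + 8y - 94)(-y^3 + 5y^2 - y - 30) + (0)
Last nonzero remainder: -y^3 + 5y^2 - y - 30. Dividing through by -1 gives the monic gcd y^3 - 5y^2 + y + 30.

30 + y - 5y^2 + y^3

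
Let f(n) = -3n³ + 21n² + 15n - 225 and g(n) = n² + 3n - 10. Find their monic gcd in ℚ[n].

1

Euclidean algorithm in ℚ[n]:
  -3n³ + 21n² + 15n - 225 = (-3n + 30)(n² + 3n - 10) + (-105n + 75)
  n² + 3n - 10 = (-(1/105)n - 26/735)(-105n + 75) + (-360/49)
  -105n + 75 = ((343/24)n - 245/24)(-360/49) + (0)
The last nonzero remainder is the constant -360/49, so the polynomials are coprime and gcd = 1.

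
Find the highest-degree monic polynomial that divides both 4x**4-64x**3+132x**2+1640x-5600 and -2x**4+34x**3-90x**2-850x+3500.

x**3-12x**2-15x+350

Apply the Euclidean algorithm:
  4x**4-64x**3+132x**2+1640x-5600 = (-2)(-2x**4+34x**3-90x**2-850x+3500) + (4x**3-48x**2-60x+1400)
  -2x**4+34x**3-90x**2-850x+3500 = (-(1/2)x+5/2)(4x**3-48x**2-60x+1400) + (0)
Last nonzero remainder: 4x**3-48x**2-60x+1400. Dividing through by 4 gives the monic gcd x**3-12x**2-15x+350.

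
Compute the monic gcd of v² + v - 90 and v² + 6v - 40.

Repeated division with remainder:
  v² + v - 90 = (v² + 6v - 40) + (-5v - 50)
  v² + 6v - 40 = (-(1/5)v + 4/5)(-5v - 50) + (0)
Last nonzero remainder: -5v - 50. Dividing through by -5 gives the monic gcd v + 10.

v + 10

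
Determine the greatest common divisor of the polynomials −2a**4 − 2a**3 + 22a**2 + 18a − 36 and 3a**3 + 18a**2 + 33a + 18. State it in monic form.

a**2 + 5a + 6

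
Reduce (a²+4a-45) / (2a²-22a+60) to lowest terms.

(a+9)/(2a-12)

Euclidean algorithm in ℚ[a]:
  a²+4a-45 = (1/2)(2a²-22a+60) + (15a-75)
  2a²-22a+60 = ((2/15)a-4/5)(15a-75) + (0)
Last nonzero remainder: 15a-75. Dividing through by 15 gives the monic gcd a-5.
Cancel a-5 from numerator and denominator to get the reduced form.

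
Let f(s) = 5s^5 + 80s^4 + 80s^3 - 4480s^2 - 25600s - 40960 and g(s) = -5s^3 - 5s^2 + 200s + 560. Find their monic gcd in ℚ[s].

s^2 + 8s + 16

Euclidean algorithm in ℚ[s]:
  5s^5 + 80s^4 + 80s^3 - 4480s^2 - 25600s - 40960 = (-s^2 - 15s - 41)(-5s^3 - 5s^2 + 200s + 560) + (-1125s^2 - 9000s - 18000)
  -5s^3 - 5s^2 + 200s + 560 = ((1/225)s - 7/225)(-1125s^2 - 9000s - 18000) + (0)
Last nonzero remainder: -1125s^2 - 9000s - 18000. Dividing through by -1125 gives the monic gcd s^2 + 8s + 16.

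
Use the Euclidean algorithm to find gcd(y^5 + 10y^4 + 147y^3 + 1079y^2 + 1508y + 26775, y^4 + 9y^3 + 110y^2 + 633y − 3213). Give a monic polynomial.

y^3 + 12y^2 + 146y + 1071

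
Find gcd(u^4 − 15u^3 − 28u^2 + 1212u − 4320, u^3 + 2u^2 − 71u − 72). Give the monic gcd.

u^2 + u − 72

Apply the Euclidean algorithm:
  u^4 − 15u^3 − 28u^2 + 1212u − 4320 = (u − 17)(u^3 + 2u^2 − 71u − 72) + (77u^2 + 77u − 5544)
  u^3 + 2u^2 − 71u − 72 = ((1/77)u + 1/77)(77u^2 + 77u − 5544) + (0)
Last nonzero remainder: 77u^2 + 77u − 5544. Dividing through by 77 gives the monic gcd u^2 + u − 72.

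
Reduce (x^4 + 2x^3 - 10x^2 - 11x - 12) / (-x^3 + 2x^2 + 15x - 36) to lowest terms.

(-x^2 - x - 1)/(x - 3)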